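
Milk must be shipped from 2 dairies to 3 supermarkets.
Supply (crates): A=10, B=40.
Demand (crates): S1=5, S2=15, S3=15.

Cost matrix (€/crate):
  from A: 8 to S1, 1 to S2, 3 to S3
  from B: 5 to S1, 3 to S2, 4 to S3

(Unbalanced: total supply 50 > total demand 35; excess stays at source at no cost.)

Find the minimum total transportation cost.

Optimal allocation:
  A–S2: 10 crates
  B–S1: 5 crates
  B–S2: 5 crates
  B–S3: 15 crates
Total cost = €110.

110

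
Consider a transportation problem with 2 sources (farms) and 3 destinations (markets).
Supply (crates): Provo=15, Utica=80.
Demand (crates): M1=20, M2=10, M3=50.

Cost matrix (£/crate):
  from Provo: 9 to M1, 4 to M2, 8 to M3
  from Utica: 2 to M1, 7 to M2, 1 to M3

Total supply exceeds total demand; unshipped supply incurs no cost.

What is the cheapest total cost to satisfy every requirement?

130

An optimal shipping plan:
  Provo->M2: 10 × £4 = £40
  Utica->M1: 20 × £2 = £40
  Utica->M3: 50 × £1 = £50
Total = 40 + 40 + 50 = £130.
(Supply check: Provo ships 10; Utica ships 70.)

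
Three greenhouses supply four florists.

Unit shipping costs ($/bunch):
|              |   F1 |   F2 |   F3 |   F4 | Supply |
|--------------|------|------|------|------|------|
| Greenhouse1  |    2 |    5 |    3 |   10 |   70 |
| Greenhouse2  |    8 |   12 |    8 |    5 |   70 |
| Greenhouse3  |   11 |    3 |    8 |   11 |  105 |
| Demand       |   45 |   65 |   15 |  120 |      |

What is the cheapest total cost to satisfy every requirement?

1220

A cheapest plan:
  Greenhouse1->F1: 45 × $2 = $90
  Greenhouse1->F3: 15 × $3 = $45
  Greenhouse1->F4: 10 × $10 = $100
  Greenhouse2->F4: 70 × $5 = $350
  Greenhouse3->F2: 65 × $3 = $195
  Greenhouse3->F4: 40 × $11 = $440
Total = 90 + 45 + 100 + 350 + 195 + 440 = $1220.
(Supply check: Greenhouse1 ships 70; Greenhouse2 ships 70; Greenhouse3 ships 105.)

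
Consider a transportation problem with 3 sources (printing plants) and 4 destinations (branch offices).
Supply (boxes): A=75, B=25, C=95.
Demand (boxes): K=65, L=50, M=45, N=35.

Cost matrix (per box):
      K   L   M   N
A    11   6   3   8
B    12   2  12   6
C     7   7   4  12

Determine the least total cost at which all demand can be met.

1100

Optimal allocation:
  A→L: 25 × 6 = 150
  A→M: 15 × 3 = 45
  A→N: 35 × 8 = 280
  B→L: 25 × 2 = 50
  C→K: 65 × 7 = 455
  C→M: 30 × 4 = 120
Total = 150 + 45 + 280 + 50 + 455 + 120 = 1100.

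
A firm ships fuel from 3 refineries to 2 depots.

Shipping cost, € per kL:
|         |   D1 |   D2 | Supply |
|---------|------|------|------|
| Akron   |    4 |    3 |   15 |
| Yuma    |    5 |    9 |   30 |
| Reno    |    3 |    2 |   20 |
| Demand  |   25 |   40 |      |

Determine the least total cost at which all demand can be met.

255

A cheapest plan:
  Akron→D2: 15 × €3 = €45
  Yuma→D1: 25 × €5 = €125
  Yuma→D2: 5 × €9 = €45
  Reno→D2: 20 × €2 = €40
Total = 45 + 125 + 45 + 40 = €255.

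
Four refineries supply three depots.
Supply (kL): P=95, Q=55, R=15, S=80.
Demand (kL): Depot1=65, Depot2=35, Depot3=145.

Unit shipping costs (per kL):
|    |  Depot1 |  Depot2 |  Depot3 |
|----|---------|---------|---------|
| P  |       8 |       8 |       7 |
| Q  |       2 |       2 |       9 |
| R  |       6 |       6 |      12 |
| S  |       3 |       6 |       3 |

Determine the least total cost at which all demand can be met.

An optimal shipping plan:
  P to Depot3: 95 × 7 = 665
  Q to Depot1: 20 × 2 = 40
  Q to Depot2: 35 × 2 = 70
  R to Depot1: 15 × 6 = 90
  S to Depot1: 30 × 3 = 90
  S to Depot3: 50 × 3 = 150
Total = 665 + 40 + 70 + 90 + 90 + 150 = 1105.

1105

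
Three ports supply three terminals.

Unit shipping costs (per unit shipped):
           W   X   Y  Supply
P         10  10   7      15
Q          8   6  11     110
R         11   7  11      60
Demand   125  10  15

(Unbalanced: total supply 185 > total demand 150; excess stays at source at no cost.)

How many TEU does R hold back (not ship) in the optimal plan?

An optimal plan:
  P->Y: 15 × 7 = 105
  Q->W: 110 × 8 = 880
  R->W: 15 × 11 = 165
  R->X: 10 × 7 = 70
Total cost = 1220.
R ships 25 of its 60, leaving 35.

35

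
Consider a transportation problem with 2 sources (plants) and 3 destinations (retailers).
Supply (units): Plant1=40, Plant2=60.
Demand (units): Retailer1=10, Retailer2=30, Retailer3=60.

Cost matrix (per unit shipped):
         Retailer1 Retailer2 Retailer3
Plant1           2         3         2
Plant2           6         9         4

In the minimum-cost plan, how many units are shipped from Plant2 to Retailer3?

Solving gives:
  Plant1->Retailer1: 10 × 2 = 20
  Plant1->Retailer2: 30 × 3 = 90
  Plant2->Retailer3: 60 × 4 = 240
Total cost = 350.
So Plant2→Retailer3 carries 60 units.

60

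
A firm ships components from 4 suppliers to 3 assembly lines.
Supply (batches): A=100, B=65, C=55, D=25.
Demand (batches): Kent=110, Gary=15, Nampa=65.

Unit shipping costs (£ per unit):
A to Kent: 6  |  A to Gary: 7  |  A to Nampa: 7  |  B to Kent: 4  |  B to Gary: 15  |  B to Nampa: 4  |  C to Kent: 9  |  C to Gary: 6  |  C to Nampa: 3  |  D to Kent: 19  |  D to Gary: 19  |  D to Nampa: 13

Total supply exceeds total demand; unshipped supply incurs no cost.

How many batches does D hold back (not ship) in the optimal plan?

Minimum-cost shipments:
  A to Kent: 55 × £6 = £330
  A to Gary: 15 × £7 = £105
  B to Kent: 55 × £4 = £220
  B to Nampa: 10 × £4 = £40
  C to Nampa: 55 × £3 = £165
Total cost = £860.
D ships 0 of its 25, leaving 25.

25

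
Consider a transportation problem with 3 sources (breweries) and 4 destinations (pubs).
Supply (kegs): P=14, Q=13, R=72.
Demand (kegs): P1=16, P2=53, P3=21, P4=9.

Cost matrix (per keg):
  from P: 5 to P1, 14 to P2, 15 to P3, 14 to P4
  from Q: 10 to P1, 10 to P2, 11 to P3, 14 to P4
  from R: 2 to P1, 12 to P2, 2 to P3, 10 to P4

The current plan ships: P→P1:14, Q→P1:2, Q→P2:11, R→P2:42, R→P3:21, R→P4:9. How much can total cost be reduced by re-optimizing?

Current plan cost = 14·5 + 2·10 + 11·10 + 42·12 + 21·2 + 9·10 = 836.
Optimal plan:
  P->P2: 14 × 14 = 196
  Q->P2: 13 × 10 = 130
  R->P1: 16 × 2 = 32
  R->P2: 26 × 12 = 312
  R->P3: 21 × 2 = 42
  R->P4: 9 × 10 = 90
Optimal cost = 802.
Saving = 836 − 802 = 34.

34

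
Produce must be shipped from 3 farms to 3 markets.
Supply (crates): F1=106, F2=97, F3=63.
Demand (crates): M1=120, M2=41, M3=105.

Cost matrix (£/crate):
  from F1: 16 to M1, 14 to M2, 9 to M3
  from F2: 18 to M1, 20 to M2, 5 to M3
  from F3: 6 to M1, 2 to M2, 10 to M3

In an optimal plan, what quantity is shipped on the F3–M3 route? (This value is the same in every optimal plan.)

Optimal shipments:
  F1–M1: 98 × £16 = £1568
  F1–M3: 8 × £9 = £72
  F2–M3: 97 × £5 = £485
  F3–M1: 22 × £6 = £132
  F3–M2: 41 × £2 = £82
Total cost = £2339.
The route F3→M3 is not used.

0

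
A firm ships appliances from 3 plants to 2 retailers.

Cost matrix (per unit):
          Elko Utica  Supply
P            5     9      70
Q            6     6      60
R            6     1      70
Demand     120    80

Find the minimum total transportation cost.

A cheapest plan:
  P->Elko: 70 units
  Q->Elko: 50 units
  Q->Utica: 10 units
  R->Utica: 70 units
Total cost = 780.

780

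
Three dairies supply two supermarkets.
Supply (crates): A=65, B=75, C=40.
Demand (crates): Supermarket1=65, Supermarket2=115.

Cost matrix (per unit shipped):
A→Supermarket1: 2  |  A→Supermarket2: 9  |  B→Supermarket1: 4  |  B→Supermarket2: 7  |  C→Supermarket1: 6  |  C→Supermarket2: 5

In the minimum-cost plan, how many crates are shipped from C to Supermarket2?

40

Solving gives:
  A→Supermarket1: 65 × 2 = 130
  B→Supermarket2: 75 × 7 = 525
  C→Supermarket2: 40 × 5 = 200
Total cost = 855.
So C→Supermarket2 carries 40 crates.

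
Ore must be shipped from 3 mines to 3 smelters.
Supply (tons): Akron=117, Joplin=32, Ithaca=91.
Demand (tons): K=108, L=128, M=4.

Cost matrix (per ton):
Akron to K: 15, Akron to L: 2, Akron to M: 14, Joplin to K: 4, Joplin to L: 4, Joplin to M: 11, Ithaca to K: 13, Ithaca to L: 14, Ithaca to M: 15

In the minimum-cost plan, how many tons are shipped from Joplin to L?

11

The minimum-cost plan:
  Akron->L: 117 × 2 = 234
  Joplin->K: 21 × 4 = 84
  Joplin->L: 11 × 4 = 44
  Ithaca->K: 87 × 13 = 1131
  Ithaca->M: 4 × 15 = 60
Total cost = 1553.
So Joplin→L carries 11 tons.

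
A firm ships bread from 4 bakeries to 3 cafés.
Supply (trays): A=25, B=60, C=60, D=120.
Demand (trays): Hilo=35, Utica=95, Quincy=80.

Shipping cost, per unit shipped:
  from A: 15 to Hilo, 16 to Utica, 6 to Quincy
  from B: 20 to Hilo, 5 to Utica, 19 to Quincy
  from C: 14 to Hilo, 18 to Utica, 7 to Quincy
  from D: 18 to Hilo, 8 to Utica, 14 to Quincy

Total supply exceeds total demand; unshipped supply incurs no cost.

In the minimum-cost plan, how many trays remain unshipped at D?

55

An optimal plan:
  A–Quincy: 25 × 6 = 150
  B–Utica: 60 × 5 = 300
  C–Hilo: 5 × 14 = 70
  C–Quincy: 55 × 7 = 385
  D–Hilo: 30 × 18 = 540
  D–Utica: 35 × 8 = 280
Total cost = 1725.
D ships 65 of its 120, leaving 55.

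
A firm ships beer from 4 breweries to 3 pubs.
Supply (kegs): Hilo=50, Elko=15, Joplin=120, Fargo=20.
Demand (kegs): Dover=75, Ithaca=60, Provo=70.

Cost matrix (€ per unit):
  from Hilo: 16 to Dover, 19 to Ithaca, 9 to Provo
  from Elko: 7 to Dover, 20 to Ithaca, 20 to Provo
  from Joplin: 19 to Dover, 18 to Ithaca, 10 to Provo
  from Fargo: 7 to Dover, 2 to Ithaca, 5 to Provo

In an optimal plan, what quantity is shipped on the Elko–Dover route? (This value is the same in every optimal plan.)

15

The minimum-cost plan:
  Hilo→Dover: 50 × €16 = €800
  Elko→Dover: 15 × €7 = €105
  Joplin→Dover: 10 × €19 = €190
  Joplin→Ithaca: 40 × €18 = €720
  Joplin→Provo: 70 × €10 = €700
  Fargo→Ithaca: 20 × €2 = €40
Total cost = €2555.
So Elko→Dover carries 15 kegs.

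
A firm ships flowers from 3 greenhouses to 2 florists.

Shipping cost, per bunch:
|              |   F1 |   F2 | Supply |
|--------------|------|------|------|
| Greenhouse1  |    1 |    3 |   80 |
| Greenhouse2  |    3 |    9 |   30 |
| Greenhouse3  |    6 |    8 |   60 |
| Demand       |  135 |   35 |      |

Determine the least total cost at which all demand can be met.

Optimal allocation:
  Greenhouse1→F1: 45 × 1 = 45
  Greenhouse1→F2: 35 × 3 = 105
  Greenhouse2→F1: 30 × 3 = 90
  Greenhouse3→F1: 60 × 6 = 360
Total = 45 + 105 + 90 + 360 = 600.

600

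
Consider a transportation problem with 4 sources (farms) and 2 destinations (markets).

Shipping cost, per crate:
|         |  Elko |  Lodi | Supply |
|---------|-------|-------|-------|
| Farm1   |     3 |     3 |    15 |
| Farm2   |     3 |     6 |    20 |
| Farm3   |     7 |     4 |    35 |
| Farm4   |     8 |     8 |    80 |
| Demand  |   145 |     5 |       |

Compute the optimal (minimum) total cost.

A cheapest plan:
  Farm1–Elko: 15 crates
  Farm2–Elko: 20 crates
  Farm3–Elko: 30 crates
  Farm3–Lodi: 5 crates
  Farm4–Elko: 80 crates
Total cost = 975.

975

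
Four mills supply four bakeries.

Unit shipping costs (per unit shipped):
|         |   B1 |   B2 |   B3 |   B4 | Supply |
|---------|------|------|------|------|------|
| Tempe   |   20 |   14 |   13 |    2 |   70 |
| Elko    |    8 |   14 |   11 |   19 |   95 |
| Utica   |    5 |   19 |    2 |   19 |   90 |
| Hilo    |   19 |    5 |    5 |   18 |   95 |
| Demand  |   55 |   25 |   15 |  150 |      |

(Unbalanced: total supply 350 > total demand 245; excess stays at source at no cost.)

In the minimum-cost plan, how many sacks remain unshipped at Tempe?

An optimal plan:
  Tempe to B4: 70 sacks
  Elko to B4: 10 sacks
  Utica to B1: 55 sacks
  Utica to B3: 15 sacks
  Hilo to B2: 25 sacks
  Hilo to B4: 70 sacks
Total cost = 2020.
Tempe ships 70 of its 70, leaving 0.

0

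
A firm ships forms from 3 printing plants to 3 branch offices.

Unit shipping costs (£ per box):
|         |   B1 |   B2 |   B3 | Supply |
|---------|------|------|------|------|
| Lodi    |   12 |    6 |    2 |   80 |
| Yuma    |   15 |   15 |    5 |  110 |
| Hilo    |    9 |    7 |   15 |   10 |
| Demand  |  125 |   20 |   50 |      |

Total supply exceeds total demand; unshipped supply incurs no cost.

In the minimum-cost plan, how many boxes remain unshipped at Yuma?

Minimum-cost shipments:
  Lodi to B1: 10 × £12 = £120
  Lodi to B2: 20 × £6 = £120
  Lodi to B3: 50 × £2 = £100
  Yuma to B1: 105 × £15 = £1575
  Hilo to B1: 10 × £9 = £90
Total cost = £2005.
Yuma ships 105 of its 110, leaving 5.

5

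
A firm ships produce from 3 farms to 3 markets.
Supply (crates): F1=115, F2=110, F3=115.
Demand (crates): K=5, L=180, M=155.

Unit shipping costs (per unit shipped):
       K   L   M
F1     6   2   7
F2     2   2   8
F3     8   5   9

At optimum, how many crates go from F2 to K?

The minimum-cost plan:
  F1–L: 75 × 2 = 150
  F1–M: 40 × 7 = 280
  F2–K: 5 × 2 = 10
  F2–L: 105 × 2 = 210
  F3–M: 115 × 9 = 1035
Total cost = 1685.
So F2→K carries 5 crates.

5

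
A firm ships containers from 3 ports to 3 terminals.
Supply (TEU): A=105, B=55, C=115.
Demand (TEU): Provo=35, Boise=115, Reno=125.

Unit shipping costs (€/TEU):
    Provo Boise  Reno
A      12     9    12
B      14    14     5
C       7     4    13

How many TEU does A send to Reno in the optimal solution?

70

Solving gives:
  A–Boise: 35 × €9 = €315
  A–Reno: 70 × €12 = €840
  B–Reno: 55 × €5 = €275
  C–Provo: 35 × €7 = €245
  C–Boise: 80 × €4 = €320
Total cost = €1995.
So A→Reno carries 70 TEU.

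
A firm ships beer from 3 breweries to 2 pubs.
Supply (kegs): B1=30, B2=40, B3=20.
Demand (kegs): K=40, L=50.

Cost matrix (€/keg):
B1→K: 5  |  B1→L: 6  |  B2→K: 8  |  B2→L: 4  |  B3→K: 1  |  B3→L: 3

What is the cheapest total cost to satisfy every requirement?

One minimum-cost allocation:
  B1 to K: 20 kegs
  B1 to L: 10 kegs
  B2 to L: 40 kegs
  B3 to K: 20 kegs
Total cost = €340.
(Supply check: B1 ships 30; B2 ships 40; B3 ships 20.)

340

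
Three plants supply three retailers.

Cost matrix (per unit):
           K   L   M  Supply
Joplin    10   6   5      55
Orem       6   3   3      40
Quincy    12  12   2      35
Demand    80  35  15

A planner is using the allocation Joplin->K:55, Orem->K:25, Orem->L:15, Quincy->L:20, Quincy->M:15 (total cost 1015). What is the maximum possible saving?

95

Current plan cost = 55·10 + 25·6 + 15·3 + 20·12 + 15·2 = 1015.
Optimal plan:
  Joplin to K: 20 × 10 = 200
  Joplin to L: 35 × 6 = 210
  Orem to K: 40 × 6 = 240
  Quincy to K: 20 × 12 = 240
  Quincy to M: 15 × 2 = 30
Optimal cost = 920.
Saving = 1015 − 920 = 95.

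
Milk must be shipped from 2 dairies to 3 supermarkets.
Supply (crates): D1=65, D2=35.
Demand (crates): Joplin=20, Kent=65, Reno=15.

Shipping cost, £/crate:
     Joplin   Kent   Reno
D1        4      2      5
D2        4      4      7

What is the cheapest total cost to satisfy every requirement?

Optimal allocation:
  D1->Kent: 50 × £2 = £100
  D1->Reno: 15 × £5 = £75
  D2->Joplin: 20 × £4 = £80
  D2->Kent: 15 × £4 = £60
Total = 100 + 75 + 80 + 60 = £315.

315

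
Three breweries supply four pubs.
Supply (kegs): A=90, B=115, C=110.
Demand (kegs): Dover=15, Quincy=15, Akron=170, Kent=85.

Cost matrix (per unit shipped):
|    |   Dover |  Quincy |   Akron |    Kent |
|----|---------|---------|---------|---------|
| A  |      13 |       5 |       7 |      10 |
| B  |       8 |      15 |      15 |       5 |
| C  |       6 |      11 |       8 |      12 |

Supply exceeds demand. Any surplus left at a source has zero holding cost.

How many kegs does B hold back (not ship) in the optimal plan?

Minimum-cost shipments:
  A->Quincy: 15 kegs
  A->Akron: 75 kegs
  B->Kent: 85 kegs
  C->Dover: 15 kegs
  C->Akron: 95 kegs
Total cost = 1875.
B ships 85 of its 115, leaving 30.

30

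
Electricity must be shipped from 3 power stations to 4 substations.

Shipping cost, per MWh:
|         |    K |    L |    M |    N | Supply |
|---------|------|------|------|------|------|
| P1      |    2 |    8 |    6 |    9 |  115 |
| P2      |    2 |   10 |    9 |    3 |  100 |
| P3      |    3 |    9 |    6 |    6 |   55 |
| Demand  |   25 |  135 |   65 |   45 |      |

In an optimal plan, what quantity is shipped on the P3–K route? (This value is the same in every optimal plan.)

The minimum-cost plan:
  P1→L: 105 × 8 = 840
  P1→M: 10 × 6 = 60
  P2→K: 25 × 2 = 50
  P2→L: 30 × 10 = 300
  P2→N: 45 × 3 = 135
  P3→M: 55 × 6 = 330
Total cost = 1715.
The route P3→K is not used.

0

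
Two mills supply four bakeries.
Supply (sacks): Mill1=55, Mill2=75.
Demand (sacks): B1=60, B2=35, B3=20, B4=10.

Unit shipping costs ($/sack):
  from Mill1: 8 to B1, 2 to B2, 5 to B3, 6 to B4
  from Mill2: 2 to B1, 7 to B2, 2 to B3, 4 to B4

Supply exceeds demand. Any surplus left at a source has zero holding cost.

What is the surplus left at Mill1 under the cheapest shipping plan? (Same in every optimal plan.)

5

Minimum-cost shipments:
  Mill1 to B2: 35 × $2 = $70
  Mill1 to B3: 5 × $5 = $25
  Mill1 to B4: 10 × $6 = $60
  Mill2 to B1: 60 × $2 = $120
  Mill2 to B3: 15 × $2 = $30
Total cost = $305.
Mill1 ships 50 of its 55, leaving 5.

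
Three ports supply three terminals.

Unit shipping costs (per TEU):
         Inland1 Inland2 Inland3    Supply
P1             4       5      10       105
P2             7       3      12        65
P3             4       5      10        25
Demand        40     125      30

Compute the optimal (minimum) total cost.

An optimal shipping plan:
  P1->Inland1: 15 × 4 = 60
  P1->Inland2: 60 × 5 = 300
  P1->Inland3: 30 × 10 = 300
  P2->Inland2: 65 × 3 = 195
  P3->Inland1: 25 × 4 = 100
Total = 60 + 300 + 300 + 195 + 100 = 955.
(Supply check: P1 ships 105; P2 ships 65; P3 ships 25.)

955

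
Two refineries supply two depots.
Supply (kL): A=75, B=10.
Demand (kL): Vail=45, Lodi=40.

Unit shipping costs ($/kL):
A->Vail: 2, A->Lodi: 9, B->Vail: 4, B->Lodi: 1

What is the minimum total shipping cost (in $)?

An optimal shipping plan:
  A–Vail: 45 × $2 = $90
  A–Lodi: 30 × $9 = $270
  B–Lodi: 10 × $1 = $10
Total = 90 + 270 + 10 = $370.
(Supply check: A ships 75; B ships 10.)

370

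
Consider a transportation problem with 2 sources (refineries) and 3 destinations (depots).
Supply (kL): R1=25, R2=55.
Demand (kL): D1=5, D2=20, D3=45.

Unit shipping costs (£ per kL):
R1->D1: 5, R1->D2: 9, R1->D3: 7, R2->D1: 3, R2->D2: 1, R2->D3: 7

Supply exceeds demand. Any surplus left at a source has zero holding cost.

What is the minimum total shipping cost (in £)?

350

One minimum-cost allocation:
  R1–D3: 25 × £7 = £175
  R2–D1: 5 × £3 = £15
  R2–D2: 20 × £1 = £20
  R2–D3: 20 × £7 = £140
Total = 175 + 15 + 20 + 140 = £350.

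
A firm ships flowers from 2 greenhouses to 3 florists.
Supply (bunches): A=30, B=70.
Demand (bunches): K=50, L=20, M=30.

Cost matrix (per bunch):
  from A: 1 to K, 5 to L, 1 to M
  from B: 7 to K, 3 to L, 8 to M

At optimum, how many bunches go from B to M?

The minimum-cost plan:
  A→M: 30 × 1 = 30
  B→K: 50 × 7 = 350
  B→L: 20 × 3 = 60
Total cost = 440.
The route B→M is not used.

0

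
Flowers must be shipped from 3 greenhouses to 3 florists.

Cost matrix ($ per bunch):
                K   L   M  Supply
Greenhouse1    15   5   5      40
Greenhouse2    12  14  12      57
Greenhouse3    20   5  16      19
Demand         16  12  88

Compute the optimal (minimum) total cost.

1056

One minimum-cost allocation:
  Greenhouse1 to M: 40 × $5 = $200
  Greenhouse2 to K: 16 × $12 = $192
  Greenhouse2 to M: 41 × $12 = $492
  Greenhouse3 to L: 12 × $5 = $60
  Greenhouse3 to M: 7 × $16 = $112
Total = 200 + 192 + 492 + 60 + 112 = $1056.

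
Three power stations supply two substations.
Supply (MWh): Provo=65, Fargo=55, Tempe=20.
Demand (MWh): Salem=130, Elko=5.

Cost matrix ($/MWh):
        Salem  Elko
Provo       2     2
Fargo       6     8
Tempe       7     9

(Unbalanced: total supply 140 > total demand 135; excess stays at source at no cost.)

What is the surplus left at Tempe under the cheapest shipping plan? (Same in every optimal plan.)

5

Minimum-cost shipments:
  Provo->Salem: 60 × $2 = $120
  Provo->Elko: 5 × $2 = $10
  Fargo->Salem: 55 × $6 = $330
  Tempe->Salem: 15 × $7 = $105
Total cost = $565.
Tempe ships 15 of its 20, leaving 5.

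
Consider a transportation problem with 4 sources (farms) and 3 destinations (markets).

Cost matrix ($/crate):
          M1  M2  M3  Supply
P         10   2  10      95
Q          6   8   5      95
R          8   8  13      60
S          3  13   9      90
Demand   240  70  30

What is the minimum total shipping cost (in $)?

1680

One minimum-cost allocation:
  P→M1: 25 × $10 = $250
  P→M2: 70 × $2 = $140
  Q→M1: 65 × $6 = $390
  Q→M3: 30 × $5 = $150
  R→M1: 60 × $8 = $480
  S→M1: 90 × $3 = $270
Total = 250 + 140 + 390 + 150 + 480 + 270 = $1680.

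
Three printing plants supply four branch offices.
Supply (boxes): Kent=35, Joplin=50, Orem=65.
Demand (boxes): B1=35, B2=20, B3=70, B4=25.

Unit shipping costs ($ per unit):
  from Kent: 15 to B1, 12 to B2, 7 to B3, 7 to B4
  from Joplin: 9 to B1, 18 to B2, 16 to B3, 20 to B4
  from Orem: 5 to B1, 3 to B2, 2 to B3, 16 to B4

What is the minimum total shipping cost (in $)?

Optimal allocation:
  Kent–B3: 10 × $7 = $70
  Kent–B4: 25 × $7 = $175
  Joplin–B1: 35 × $9 = $315
  Joplin–B3: 15 × $16 = $240
  Orem–B2: 20 × $3 = $60
  Orem–B3: 45 × $2 = $90
Total = 70 + 175 + 315 + 240 + 60 + 90 = $950.

950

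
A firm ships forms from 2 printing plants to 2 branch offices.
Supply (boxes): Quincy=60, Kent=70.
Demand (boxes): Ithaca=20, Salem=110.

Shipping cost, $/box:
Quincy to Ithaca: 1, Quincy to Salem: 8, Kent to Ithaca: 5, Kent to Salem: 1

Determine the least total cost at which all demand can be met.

Optimal allocation:
  Quincy to Ithaca: 20 × $1 = $20
  Quincy to Salem: 40 × $8 = $320
  Kent to Salem: 70 × $1 = $70
Total = 20 + 320 + 70 = $410.
(Supply check: Quincy ships 60; Kent ships 70.)

410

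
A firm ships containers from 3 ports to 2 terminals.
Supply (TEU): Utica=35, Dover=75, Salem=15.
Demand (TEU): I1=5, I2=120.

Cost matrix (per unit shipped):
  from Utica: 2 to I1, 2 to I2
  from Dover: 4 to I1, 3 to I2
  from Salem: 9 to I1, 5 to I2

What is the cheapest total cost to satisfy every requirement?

One minimum-cost allocation:
  Utica→I1: 5 × 2 = 10
  Utica→I2: 30 × 2 = 60
  Dover→I2: 75 × 3 = 225
  Salem→I2: 15 × 5 = 75
Total = 10 + 60 + 225 + 75 = 370.

370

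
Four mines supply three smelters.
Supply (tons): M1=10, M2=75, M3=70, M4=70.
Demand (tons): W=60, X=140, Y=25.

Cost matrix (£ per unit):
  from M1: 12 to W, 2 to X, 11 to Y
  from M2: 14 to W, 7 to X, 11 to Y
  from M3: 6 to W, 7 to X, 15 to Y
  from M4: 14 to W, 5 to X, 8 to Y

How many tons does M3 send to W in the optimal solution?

Optimal shipments:
  M1->X: 10 tons
  M2->X: 75 tons
  M3->W: 60 tons
  M3->X: 10 tons
  M4->X: 45 tons
  M4->Y: 25 tons
Total cost = £1400.
So M3→W carries 60 tons.

60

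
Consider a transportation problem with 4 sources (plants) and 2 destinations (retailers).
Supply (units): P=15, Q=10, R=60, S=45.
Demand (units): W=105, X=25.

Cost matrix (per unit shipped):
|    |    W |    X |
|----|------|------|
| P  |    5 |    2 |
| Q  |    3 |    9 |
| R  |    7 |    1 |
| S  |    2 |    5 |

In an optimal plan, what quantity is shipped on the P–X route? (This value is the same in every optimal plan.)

Optimal shipments:
  P–W: 15 units
  Q–W: 10 units
  R–W: 35 units
  R–X: 25 units
  S–W: 45 units
Total cost = 465.
The route P→X is not used.

0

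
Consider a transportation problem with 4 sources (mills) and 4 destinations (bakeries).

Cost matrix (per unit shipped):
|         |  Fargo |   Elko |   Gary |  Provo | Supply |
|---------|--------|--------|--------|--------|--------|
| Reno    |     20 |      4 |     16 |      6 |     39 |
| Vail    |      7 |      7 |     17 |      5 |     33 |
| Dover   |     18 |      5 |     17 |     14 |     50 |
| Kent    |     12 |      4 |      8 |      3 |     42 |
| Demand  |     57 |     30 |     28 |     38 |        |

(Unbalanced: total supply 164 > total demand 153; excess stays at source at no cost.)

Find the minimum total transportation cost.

A cheapest plan:
  Reno→Elko: 1 × 4 = 4
  Reno→Provo: 38 × 6 = 228
  Vail→Fargo: 33 × 7 = 231
  Dover→Fargo: 10 × 18 = 180
  Dover→Elko: 29 × 5 = 145
  Kent→Fargo: 14 × 12 = 168
  Kent→Gary: 28 × 8 = 224
Total = 4 + 228 + 231 + 180 + 145 + 168 + 224 = 1180.
(Supply check: Reno ships 39; Vail ships 33; Dover ships 39; Kent ships 42.)

1180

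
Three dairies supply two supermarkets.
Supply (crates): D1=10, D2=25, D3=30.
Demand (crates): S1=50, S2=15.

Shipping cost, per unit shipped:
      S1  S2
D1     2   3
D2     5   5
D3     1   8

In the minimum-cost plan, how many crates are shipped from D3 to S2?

0

Optimal shipments:
  D1->S1: 10 × 2 = 20
  D2->S1: 10 × 5 = 50
  D2->S2: 15 × 5 = 75
  D3->S1: 30 × 1 = 30
Total cost = 175.
The route D3→S2 is not used.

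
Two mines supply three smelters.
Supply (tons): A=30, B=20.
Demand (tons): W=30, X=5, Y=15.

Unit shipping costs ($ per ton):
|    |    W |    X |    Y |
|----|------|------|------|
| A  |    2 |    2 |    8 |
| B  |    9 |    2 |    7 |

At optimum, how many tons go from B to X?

5

Optimal shipments:
  A–W: 30 × $2 = $60
  B–X: 5 × $2 = $10
  B–Y: 15 × $7 = $105
Total cost = $175.
So B→X carries 5 tons.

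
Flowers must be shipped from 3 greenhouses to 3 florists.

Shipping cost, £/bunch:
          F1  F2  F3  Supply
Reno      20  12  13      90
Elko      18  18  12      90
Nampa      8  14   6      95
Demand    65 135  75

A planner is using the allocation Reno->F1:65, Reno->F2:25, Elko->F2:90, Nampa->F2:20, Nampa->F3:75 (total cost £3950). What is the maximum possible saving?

820

Current plan cost = 65·20 + 25·12 + 90·18 + 20·14 + 75·6 = £3950.
Optimal plan:
  Reno->F2: 90 bunches
  Elko->F2: 45 bunches
  Elko->F3: 45 bunches
  Nampa->F1: 65 bunches
  Nampa->F3: 30 bunches
Optimal cost = £3130.
Saving = 3950 − 3130 = £820.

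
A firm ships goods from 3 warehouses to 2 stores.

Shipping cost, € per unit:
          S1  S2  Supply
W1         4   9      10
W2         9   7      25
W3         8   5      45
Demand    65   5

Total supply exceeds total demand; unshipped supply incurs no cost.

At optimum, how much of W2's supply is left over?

10

An optimal plan:
  W1 to S1: 10 × €4 = €40
  W2 to S1: 15 × €9 = €135
  W3 to S1: 40 × €8 = €320
  W3 to S2: 5 × €5 = €25
Total cost = €520.
W2 ships 15 of its 25, leaving 10.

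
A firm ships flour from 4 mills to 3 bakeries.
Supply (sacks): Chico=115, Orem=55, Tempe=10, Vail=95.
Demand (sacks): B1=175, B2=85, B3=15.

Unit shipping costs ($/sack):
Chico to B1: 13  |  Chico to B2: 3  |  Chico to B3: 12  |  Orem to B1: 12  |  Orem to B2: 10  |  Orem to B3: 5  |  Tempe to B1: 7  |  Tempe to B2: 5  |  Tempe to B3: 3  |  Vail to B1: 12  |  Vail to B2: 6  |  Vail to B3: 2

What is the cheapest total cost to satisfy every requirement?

One minimum-cost allocation:
  Chico->B1: 30 × $13 = $390
  Chico->B2: 85 × $3 = $255
  Orem->B1: 55 × $12 = $660
  Tempe->B1: 10 × $7 = $70
  Vail->B1: 80 × $12 = $960
  Vail->B3: 15 × $2 = $30
Total = 390 + 255 + 660 + 70 + 960 + 30 = $2365.

2365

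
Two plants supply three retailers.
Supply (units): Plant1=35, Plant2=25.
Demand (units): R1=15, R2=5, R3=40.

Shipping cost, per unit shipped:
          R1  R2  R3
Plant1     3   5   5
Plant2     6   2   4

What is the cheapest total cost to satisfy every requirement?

An optimal shipping plan:
  Plant1–R1: 15 × 3 = 45
  Plant1–R3: 20 × 5 = 100
  Plant2–R2: 5 × 2 = 10
  Plant2–R3: 20 × 4 = 80
Total = 45 + 100 + 10 + 80 = 235.
(Supply check: Plant1 ships 35; Plant2 ships 25.)

235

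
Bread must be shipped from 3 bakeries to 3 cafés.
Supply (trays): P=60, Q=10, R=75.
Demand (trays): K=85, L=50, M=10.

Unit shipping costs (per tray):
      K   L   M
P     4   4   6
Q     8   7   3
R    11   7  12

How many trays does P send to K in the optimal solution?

The minimum-cost plan:
  P->K: 60 × 4 = 240
  Q->M: 10 × 3 = 30
  R->K: 25 × 11 = 275
  R->L: 50 × 7 = 350
Total cost = 895.
So P→K carries 60 trays.

60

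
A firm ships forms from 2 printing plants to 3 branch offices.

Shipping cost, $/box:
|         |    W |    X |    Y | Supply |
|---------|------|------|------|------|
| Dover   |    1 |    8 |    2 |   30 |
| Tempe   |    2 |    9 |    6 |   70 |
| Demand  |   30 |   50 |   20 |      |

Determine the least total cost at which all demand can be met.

A cheapest plan:
  Dover→X: 10 boxes
  Dover→Y: 20 boxes
  Tempe→W: 30 boxes
  Tempe→X: 40 boxes
Total cost = $540.
(Supply check: Dover ships 30; Tempe ships 70.)

540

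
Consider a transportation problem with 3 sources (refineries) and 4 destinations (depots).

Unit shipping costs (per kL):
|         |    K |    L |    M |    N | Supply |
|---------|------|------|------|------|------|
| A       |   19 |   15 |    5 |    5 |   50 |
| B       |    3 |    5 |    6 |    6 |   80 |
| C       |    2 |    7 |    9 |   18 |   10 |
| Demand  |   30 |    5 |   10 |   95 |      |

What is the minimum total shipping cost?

One minimum-cost allocation:
  A->N: 50 × 5 = 250
  B->K: 20 × 3 = 60
  B->L: 5 × 5 = 25
  B->M: 10 × 6 = 60
  B->N: 45 × 6 = 270
  C->K: 10 × 2 = 20
Total = 250 + 60 + 25 + 60 + 270 + 20 = 685.
(Supply check: A ships 50; B ships 80; C ships 10.)

685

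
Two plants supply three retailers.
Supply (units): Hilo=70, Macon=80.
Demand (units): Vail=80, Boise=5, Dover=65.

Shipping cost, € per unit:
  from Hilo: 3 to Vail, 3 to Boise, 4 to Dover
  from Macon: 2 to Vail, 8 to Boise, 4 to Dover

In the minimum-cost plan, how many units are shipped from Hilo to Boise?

5

Solving gives:
  Hilo to Boise: 5 units
  Hilo to Dover: 65 units
  Macon to Vail: 80 units
Total cost = €435.
So Hilo→Boise carries 5 units.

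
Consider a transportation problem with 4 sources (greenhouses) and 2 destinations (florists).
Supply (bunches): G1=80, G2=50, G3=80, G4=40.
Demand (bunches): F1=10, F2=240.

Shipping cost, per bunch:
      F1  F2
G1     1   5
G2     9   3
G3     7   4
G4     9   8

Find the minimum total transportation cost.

1150

One minimum-cost allocation:
  G1–F1: 10 × 1 = 10
  G1–F2: 70 × 5 = 350
  G2–F2: 50 × 3 = 150
  G3–F2: 80 × 4 = 320
  G4–F2: 40 × 8 = 320
Total = 10 + 350 + 150 + 320 + 320 = 1150.
(Supply check: G1 ships 80; G2 ships 50; G3 ships 80; G4 ships 40.)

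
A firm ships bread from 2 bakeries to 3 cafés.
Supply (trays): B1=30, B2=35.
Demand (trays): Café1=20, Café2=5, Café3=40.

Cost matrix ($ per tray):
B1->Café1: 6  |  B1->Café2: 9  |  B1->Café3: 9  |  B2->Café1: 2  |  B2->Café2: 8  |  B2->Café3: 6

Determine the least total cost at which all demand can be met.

400

One minimum-cost allocation:
  B1->Café2: 5 × $9 = $45
  B1->Café3: 25 × $9 = $225
  B2->Café1: 20 × $2 = $40
  B2->Café3: 15 × $6 = $90
Total = 45 + 225 + 40 + 90 = $400.
(Supply check: B1 ships 30; B2 ships 35.)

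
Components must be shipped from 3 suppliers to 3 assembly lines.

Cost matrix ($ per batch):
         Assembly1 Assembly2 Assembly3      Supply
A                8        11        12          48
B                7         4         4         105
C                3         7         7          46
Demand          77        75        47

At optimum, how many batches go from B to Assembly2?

58

Solving gives:
  A–Assembly1: 31 × $8 = $248
  A–Assembly2: 17 × $11 = $187
  B–Assembly2: 58 × $4 = $232
  B–Assembly3: 47 × $4 = $188
  C–Assembly1: 46 × $3 = $138
Total cost = $993.
So B→Assembly2 carries 58 batches.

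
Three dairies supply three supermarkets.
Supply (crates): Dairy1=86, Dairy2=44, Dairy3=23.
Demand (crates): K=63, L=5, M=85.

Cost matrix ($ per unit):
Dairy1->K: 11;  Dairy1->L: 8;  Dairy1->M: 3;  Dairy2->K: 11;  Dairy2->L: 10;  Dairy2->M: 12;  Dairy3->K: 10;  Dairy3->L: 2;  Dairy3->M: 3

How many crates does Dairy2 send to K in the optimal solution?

44

Solving gives:
  Dairy1->K: 1 × $11 = $11
  Dairy1->M: 85 × $3 = $255
  Dairy2->K: 44 × $11 = $484
  Dairy3->K: 18 × $10 = $180
  Dairy3->L: 5 × $2 = $10
Total cost = $940.
So Dairy2→K carries 44 crates.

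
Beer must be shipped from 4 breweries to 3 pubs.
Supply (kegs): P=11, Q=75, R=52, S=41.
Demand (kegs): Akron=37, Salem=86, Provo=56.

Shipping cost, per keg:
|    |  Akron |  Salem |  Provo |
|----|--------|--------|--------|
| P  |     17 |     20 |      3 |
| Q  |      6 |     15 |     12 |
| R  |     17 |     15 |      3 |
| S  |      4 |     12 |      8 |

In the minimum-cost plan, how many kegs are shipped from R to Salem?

7

The minimum-cost plan:
  P→Provo: 11 kegs
  Q→Akron: 37 kegs
  Q→Salem: 38 kegs
  R→Salem: 7 kegs
  R→Provo: 45 kegs
  S→Salem: 41 kegs
Total cost = 1557.
So R→Salem carries 7 kegs.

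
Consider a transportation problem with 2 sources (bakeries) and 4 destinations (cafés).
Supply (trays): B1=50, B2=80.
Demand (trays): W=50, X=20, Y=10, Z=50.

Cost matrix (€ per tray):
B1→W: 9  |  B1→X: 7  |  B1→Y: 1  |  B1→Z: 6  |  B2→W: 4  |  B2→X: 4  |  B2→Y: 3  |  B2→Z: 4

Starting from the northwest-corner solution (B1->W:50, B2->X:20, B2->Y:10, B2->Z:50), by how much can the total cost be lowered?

190

Current plan cost = 50·9 + 20·4 + 10·3 + 50·4 = €760.
Optimal plan:
  B1->Y: 10 trays
  B1->Z: 40 trays
  B2->W: 50 trays
  B2->X: 20 trays
  B2->Z: 10 trays
Optimal cost = €570.
Saving = 760 − 570 = €190.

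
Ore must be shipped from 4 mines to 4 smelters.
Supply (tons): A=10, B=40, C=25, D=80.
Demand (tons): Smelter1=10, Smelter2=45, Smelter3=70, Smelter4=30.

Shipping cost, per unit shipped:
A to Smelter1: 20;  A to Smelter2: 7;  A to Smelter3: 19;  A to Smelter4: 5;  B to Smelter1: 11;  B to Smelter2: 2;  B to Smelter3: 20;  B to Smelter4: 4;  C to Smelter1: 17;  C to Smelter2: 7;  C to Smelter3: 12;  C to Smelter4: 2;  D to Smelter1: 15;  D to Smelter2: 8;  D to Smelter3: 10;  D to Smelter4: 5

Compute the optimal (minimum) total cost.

An optimal shipping plan:
  A to Smelter2: 5 × 7 = 35
  A to Smelter4: 5 × 5 = 25
  B to Smelter2: 40 × 2 = 80
  C to Smelter4: 25 × 2 = 50
  D to Smelter1: 10 × 15 = 150
  D to Smelter3: 70 × 10 = 700
Total = 35 + 25 + 80 + 50 + 150 + 700 = 1040.

1040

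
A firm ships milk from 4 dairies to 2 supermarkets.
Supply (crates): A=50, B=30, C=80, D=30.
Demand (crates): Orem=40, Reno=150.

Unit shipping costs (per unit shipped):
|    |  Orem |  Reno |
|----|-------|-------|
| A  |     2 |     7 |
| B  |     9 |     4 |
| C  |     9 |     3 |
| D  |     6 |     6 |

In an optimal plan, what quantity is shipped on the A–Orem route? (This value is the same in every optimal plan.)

40

Optimal shipments:
  A–Orem: 40 × 2 = 80
  A–Reno: 10 × 7 = 70
  B–Reno: 30 × 4 = 120
  C–Reno: 80 × 3 = 240
  D–Reno: 30 × 6 = 180
Total cost = 690.
So A→Orem carries 40 crates.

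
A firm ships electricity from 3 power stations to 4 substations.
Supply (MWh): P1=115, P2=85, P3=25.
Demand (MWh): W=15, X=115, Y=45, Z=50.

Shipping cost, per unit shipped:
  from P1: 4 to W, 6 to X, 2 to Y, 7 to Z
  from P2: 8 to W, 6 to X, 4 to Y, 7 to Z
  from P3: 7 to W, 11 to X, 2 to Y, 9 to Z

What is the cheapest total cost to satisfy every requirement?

1190

One minimum-cost allocation:
  P1 to W: 15 × 4 = 60
  P1 to X: 80 × 6 = 480
  P1 to Y: 20 × 2 = 40
  P2 to X: 35 × 6 = 210
  P2 to Z: 50 × 7 = 350
  P3 to Y: 25 × 2 = 50
Total = 60 + 480 + 40 + 210 + 350 + 50 = 1190.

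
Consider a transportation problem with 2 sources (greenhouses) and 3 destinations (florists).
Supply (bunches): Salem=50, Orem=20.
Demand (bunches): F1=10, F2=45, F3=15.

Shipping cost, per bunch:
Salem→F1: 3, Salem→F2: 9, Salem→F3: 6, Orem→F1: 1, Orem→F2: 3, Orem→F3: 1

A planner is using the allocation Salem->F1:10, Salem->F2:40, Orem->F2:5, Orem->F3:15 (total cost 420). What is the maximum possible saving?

Current plan cost = 10·3 + 40·9 + 5·3 + 15·1 = 420.
Optimal plan:
  Salem to F1: 10 × 3 = 30
  Salem to F2: 25 × 9 = 225
  Salem to F3: 15 × 6 = 90
  Orem to F2: 20 × 3 = 60
Optimal cost = 405.
Saving = 420 − 405 = 15.

15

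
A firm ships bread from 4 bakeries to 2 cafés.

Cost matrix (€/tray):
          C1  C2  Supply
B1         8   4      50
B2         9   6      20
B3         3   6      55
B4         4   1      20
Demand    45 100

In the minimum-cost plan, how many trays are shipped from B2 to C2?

20

Solving gives:
  B1 to C2: 50 × €4 = €200
  B2 to C2: 20 × €6 = €120
  B3 to C1: 45 × €3 = €135
  B3 to C2: 10 × €6 = €60
  B4 to C2: 20 × €1 = €20
Total cost = €535.
So B2→C2 carries 20 trays.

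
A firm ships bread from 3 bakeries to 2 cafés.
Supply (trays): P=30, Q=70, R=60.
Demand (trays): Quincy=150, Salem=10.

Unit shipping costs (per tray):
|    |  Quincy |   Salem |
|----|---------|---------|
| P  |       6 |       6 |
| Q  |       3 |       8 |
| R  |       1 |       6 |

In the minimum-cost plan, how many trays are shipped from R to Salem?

0

Optimal shipments:
  P–Quincy: 20 trays
  P–Salem: 10 trays
  Q–Quincy: 70 trays
  R–Quincy: 60 trays
Total cost = 450.
The route R→Salem is not used.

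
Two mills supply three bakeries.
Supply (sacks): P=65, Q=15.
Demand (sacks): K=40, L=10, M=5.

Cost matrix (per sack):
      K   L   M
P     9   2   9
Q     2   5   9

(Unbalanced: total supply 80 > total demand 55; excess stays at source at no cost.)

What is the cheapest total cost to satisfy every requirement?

320

One minimum-cost allocation:
  P to K: 25 × 9 = 225
  P to L: 10 × 2 = 20
  P to M: 5 × 9 = 45
  Q to K: 15 × 2 = 30
Total = 225 + 20 + 45 + 30 = 320.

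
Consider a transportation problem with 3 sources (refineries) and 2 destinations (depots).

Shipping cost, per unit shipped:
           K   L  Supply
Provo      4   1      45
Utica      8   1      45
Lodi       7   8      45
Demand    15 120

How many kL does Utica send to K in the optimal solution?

0

The minimum-cost plan:
  Provo->L: 45 × 1 = 45
  Utica->L: 45 × 1 = 45
  Lodi->K: 15 × 7 = 105
  Lodi->L: 30 × 8 = 240
Total cost = 435.
The route Utica→K is not used.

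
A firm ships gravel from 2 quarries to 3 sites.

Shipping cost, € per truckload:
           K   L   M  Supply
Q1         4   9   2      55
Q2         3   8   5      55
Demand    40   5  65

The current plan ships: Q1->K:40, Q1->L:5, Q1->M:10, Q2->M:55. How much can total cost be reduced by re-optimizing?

180

Current plan cost = 40·4 + 5·9 + 10·2 + 55·5 = €500.
Optimal plan:
  Q1→M: 55 truckloads
  Q2→K: 40 truckloads
  Q2→L: 5 truckloads
  Q2→M: 10 truckloads
Optimal cost = €320.
Saving = 500 − 320 = €180.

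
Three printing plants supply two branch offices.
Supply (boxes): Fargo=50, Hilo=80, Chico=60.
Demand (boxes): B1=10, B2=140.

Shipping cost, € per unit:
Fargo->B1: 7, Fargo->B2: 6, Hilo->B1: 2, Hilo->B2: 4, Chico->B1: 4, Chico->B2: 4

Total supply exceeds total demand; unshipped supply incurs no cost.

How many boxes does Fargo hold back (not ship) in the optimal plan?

40

Minimum-cost shipments:
  Fargo–B2: 10 × €6 = €60
  Hilo–B1: 10 × €2 = €20
  Hilo–B2: 70 × €4 = €280
  Chico–B2: 60 × €4 = €240
Total cost = €600.
Fargo ships 10 of its 50, leaving 40.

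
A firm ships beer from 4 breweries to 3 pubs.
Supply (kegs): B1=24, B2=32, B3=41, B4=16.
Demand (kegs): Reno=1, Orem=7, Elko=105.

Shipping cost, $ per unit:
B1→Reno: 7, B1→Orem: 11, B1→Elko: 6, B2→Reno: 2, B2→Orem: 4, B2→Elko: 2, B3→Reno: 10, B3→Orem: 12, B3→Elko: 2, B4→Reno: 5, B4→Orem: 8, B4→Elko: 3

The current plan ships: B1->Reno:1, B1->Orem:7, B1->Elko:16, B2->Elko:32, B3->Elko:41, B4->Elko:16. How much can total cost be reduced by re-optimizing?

22

Current plan cost = 1·7 + 7·11 + 16·6 + 32·2 + 41·2 + 16·3 = $374.
Optimal plan:
  B1->Elko: 24 kegs
  B2->Reno: 1 kegs
  B2->Orem: 7 kegs
  B2->Elko: 24 kegs
  B3->Elko: 41 kegs
  B4->Elko: 16 kegs
Optimal cost = $352.
Saving = 374 − 352 = $22.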